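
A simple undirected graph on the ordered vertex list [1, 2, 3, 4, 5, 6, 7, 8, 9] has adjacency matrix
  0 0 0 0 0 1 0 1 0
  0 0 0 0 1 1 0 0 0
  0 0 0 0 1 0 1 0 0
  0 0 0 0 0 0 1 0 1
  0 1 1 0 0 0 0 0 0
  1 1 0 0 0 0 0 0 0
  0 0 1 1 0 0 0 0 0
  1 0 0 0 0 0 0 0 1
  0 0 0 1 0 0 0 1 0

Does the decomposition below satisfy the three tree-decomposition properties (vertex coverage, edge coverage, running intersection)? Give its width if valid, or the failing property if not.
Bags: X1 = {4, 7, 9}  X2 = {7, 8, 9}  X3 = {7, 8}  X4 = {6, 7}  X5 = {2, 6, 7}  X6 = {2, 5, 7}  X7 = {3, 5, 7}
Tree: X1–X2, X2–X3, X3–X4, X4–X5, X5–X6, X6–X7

No — vertex 1 appears in no bag.

A tree decomposition must satisfy three properties: every vertex lies in some bag; for every edge, both endpoints lie together in some bag; and for every vertex, the bags containing it form a connected subtree. Here vertex 1 appears in no bag, so the decomposition is invalid.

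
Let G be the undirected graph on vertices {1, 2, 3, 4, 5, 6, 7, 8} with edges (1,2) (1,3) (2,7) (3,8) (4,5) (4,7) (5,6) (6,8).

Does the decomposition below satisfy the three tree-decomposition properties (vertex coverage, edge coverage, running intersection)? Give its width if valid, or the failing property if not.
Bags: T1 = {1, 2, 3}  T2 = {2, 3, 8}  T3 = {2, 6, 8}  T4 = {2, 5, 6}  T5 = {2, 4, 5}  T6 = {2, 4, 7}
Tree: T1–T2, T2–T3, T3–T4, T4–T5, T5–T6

Checking the three conditions: (i) the bags cover all of {1, 2, 3, 4, 5, 6, 7, 8}; (ii) for each edge, some bag contains both endpoints; (iii) the bags containing any fixed vertex form a subtree. All hold, so the decomposition is valid with width 3 − 1 = 2.

Yes; width 2.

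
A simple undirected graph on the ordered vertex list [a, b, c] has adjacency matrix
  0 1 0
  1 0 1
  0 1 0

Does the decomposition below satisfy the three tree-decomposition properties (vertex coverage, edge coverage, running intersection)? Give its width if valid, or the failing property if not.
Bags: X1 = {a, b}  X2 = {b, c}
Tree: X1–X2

Vertex coverage: the bags together contain {a, b, c}, the full vertex set. Edge coverage: each edge of G has both endpoints in at least one bag. Running intersection: for every vertex, the bags containing it form a connected subtree. All three properties hold, so this is a valid tree decomposition of width max|bag| − 1 = 1, and hence tw(G) ≤ 1.

Yes; width 1.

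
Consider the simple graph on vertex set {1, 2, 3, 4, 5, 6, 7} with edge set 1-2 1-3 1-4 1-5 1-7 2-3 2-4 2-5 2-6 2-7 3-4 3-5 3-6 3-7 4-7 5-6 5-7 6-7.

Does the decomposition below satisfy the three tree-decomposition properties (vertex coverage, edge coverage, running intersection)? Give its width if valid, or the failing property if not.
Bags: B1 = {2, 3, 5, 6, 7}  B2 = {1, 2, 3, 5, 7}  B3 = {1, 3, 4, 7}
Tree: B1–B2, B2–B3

No — edge (2,4) lies in no bag.

A tree decomposition must satisfy three properties: every vertex lies in some bag; for every edge, both endpoints lie together in some bag; and for every vertex, the bags containing it form a connected subtree. Here edge (2,4) lies in no bag, so the decomposition is invalid.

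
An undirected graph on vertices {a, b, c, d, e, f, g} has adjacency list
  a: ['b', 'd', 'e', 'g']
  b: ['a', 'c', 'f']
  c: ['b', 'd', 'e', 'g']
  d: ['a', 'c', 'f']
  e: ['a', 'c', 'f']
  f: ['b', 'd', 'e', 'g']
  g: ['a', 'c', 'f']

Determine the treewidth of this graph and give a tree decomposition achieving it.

Every bag has size at most 4, so the width is 4 − 1 = 3 and tw(G) ≤ 3. For the lower bound: the 4 vertex sets {c,d}, {f,g}, {a}, {b} are disjoint, each induces a connected subgraph, and every pair is joined by at least one edge of G. Contracting each set to a single vertex therefore yields K_{4} as a minor, and since treewidth is minor-monotone, tw(G) ≥ tw(K_{4}) = 3. Hence tw(G) = 3 exactly.

Treewidth 3.
One such decomposition:
Bags: B1 = {a, c, d, f}  B2 = {a, c, f, g}  B3 = {a, b, c, f}  B4 = {a, c, e, f}
Tree: B1–B2, B2–B3, B3–B4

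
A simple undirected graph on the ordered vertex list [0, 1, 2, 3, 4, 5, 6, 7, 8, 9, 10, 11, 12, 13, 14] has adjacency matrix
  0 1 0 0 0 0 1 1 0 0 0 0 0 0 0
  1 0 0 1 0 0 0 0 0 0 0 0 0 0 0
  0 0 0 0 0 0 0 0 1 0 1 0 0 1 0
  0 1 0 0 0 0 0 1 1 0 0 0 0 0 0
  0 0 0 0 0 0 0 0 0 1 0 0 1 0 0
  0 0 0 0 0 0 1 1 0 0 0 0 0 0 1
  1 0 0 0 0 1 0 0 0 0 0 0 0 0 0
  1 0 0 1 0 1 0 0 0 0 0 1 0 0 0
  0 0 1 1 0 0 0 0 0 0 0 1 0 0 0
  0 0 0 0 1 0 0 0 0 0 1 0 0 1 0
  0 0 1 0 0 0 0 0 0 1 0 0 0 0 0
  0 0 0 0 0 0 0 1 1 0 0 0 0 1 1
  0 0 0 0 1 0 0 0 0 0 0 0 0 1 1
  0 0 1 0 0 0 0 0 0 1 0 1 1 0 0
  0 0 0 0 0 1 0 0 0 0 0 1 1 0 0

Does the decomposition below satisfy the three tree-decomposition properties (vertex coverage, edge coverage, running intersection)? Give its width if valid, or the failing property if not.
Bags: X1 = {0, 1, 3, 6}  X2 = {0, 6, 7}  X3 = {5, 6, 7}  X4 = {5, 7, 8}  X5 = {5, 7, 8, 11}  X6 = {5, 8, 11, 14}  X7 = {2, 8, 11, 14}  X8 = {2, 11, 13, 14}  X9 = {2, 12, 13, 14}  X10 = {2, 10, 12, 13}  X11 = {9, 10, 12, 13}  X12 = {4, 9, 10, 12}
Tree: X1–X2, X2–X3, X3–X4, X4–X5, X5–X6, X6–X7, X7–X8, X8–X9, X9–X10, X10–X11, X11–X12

A tree decomposition must satisfy three properties: every vertex lies in some bag; for every edge, both endpoints lie together in some bag; and for every vertex, the bags containing it form a connected subtree. Here edge (3,7) lies in no bag, so the decomposition is invalid.

No — edge (3,7) lies in no bag.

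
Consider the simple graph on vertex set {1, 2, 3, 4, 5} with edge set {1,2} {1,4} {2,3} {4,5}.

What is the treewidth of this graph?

1

A width-1 tree decomposition is:
Bags: B1 = {2, 3}  B2 = {1, 2}  B3 = {1, 4}  B4 = {4, 5}
Tree: B1–B2, B2–B3, B3–B4
Each bag holds 2 vertices, so the decomposition has width 1, which upper-bounds the treewidth. Any graph with an edge has treewidth ≥ 1, and G has the edge 3–2. The upper and lower bounds meet at 1, so that is the treewidth.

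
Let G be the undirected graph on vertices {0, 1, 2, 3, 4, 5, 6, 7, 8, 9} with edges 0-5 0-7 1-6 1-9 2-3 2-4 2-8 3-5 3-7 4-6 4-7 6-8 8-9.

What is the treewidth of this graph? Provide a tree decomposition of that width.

Treewidth 2.
One such decomposition:
Bags: B1 = {0, 5, 7}  B2 = {3, 5, 7}  B3 = {3, 4, 7}  B4 = {2, 3, 4}  B5 = {2, 4, 6}  B6 = {2, 6, 8}  B7 = {1, 6, 8}  B8 = {1, 8, 9}
Tree: B1–B2, B2–B3, B3–B4, B4–B5, B5–B6, B6–B7, B7–B8

The largest bag has 3 vertices, giving width 2; this decomposition certifies tw(G) ≤ 2. Since 0–5–3–7–0 is a cycle in G, G is not acyclic. Forests are exactly the graphs of treewidth ≤ 1, so tw(G) ≥ 2. Therefore the treewidth is 2.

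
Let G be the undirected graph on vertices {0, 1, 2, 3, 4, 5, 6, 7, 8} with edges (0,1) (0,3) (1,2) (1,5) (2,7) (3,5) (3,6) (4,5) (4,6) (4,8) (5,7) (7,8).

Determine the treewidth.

A width-3 tree decomposition is:
Bags: B1 = {0, 3, 4, 6}  B2 = {0, 3, 4, 5}  B3 = {0, 1, 4, 5}  B4 = {1, 4, 5, 8}  B5 = {1, 5, 7, 8}  B6 = {1, 2, 7, 8}
Tree: B1–B2, B2–B3, B3–B4, B4–B5, B5–B6
Every bag has size at most 4, so the width is 4 − 1 = 3 and tw(G) ≤ 3. For the lower bound: the 4 vertex sets {0,3,6}, {4}, {5}, {1,2,7,8} are disjoint, each induces a connected subgraph, and every pair is joined by at least one edge of G. Contracting each set to a single vertex therefore yields K_{4} as a minor, and since treewidth is minor-monotone, tw(G) ≥ tw(K_{4}) = 3. Therefore the treewidth is 3.

3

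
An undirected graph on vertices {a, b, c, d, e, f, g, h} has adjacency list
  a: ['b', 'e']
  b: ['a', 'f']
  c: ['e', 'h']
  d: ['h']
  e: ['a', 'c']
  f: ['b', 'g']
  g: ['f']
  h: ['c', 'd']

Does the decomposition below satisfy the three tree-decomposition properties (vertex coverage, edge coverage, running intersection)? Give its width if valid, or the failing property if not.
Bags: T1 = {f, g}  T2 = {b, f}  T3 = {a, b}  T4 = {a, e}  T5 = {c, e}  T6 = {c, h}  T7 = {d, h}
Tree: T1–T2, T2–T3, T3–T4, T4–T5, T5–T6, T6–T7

Yes; width 1.

Vertex coverage: the bags together contain {a, b, c, d, e, f, g, h}, the full vertex set. Edge coverage: each edge of G has both endpoints in at least one bag. Running intersection: for every vertex, the bags containing it form a connected subtree. All three properties hold, so this is a valid tree decomposition of width max|bag| − 1 = 1, and hence tw(G) ≤ 1.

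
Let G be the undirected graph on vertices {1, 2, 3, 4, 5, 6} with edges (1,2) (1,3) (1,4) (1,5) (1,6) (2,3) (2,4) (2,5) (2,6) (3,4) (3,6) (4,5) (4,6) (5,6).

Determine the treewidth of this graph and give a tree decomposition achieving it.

Each bag holds 5 vertices, so the decomposition has width 4, which upper-bounds the treewidth. On the other hand G contains the 5-clique {1, 2, 3, 4, 6}. A clique must lie in a single bag of any decomposition, so no decomposition can have width below 4. Combining the bounds, tw(G) = 4.

Treewidth 4.
One optimal decomposition is:
Bags: B1 = {1, 2, 4, 5, 6}  B2 = {1, 2, 3, 4, 6}
Tree: B1–B2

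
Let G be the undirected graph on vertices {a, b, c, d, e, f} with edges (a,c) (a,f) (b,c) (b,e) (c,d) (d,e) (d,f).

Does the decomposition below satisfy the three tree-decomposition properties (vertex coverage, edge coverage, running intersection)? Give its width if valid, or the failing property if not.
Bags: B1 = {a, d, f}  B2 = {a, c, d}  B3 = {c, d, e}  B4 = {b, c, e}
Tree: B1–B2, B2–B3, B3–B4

Every vertex of G appears in some bag (union = {a, b, c, d, e, f}); every edge is covered by a bag; and for each vertex v the set of bags containing v is connected in the bag tree. The decomposition is therefore valid. The largest bag has 3 vertices, so the width is 2.

Yes; width 2.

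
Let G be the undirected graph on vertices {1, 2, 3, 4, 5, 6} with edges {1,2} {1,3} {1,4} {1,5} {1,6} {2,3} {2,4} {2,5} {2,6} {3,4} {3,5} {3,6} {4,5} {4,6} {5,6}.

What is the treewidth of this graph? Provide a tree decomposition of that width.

A single bag containing all 6 vertices is trivially a valid decomposition of width 5. Conversely, {1, 2, 3, 4, 5, 6} is a clique of size 6, and the vertices of any clique must share a bag in every tree decomposition; so some bag has ≥ 6 vertices and tw(G) ≥ 5. Combining the bounds, tw(G) = 5.

Treewidth 5.
One such decomposition:
Bags: B1 = {1, 2, 3, 4, 5, 6}
Tree: (single bag)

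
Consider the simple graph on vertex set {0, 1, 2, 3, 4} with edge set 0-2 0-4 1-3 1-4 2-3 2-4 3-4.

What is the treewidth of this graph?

2

A width-2 tree decomposition is:
Bags: B1 = {2, 3, 4}  B2 = {0, 2, 4}  B3 = {1, 3, 4}
Tree: B1–B2, B1–B3
The largest bag has 3 vertices, giving width 2; this decomposition certifies tw(G) ≤ 2. Conversely, {1, 3, 4} is a clique of size 3, and the vertices of any clique must share a bag in every tree decomposition; so some bag has ≥ 3 vertices and tw(G) ≥ 2. Hence tw(G) = 2 exactly.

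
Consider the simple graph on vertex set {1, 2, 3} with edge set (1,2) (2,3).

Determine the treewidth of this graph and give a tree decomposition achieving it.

Each bag holds 2 vertices, so the decomposition has width 1, which upper-bounds the treewidth. G has an edge, so its treewidth is at least 1. Hence tw(G) = 1 exactly.

Treewidth 1.
One such decomposition:
Bags: B1 = {2, 3}  B2 = {1, 2}
Tree: B1–B2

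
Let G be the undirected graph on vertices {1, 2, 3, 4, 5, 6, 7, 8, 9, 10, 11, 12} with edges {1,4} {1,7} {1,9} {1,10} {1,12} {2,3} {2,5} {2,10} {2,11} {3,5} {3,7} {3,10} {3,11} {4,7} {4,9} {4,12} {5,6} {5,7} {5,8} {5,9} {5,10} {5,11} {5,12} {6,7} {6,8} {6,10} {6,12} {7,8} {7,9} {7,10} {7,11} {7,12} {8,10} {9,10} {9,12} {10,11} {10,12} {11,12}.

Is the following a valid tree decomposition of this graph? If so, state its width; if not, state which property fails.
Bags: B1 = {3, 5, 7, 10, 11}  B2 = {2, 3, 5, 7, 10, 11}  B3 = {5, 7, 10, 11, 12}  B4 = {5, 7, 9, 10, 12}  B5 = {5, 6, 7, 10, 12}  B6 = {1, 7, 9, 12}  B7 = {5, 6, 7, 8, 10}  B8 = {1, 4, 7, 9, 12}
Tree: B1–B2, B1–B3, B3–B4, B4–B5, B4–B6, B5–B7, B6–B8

No — edge (10,1) lies in no bag.

A tree decomposition must satisfy three properties: every vertex lies in some bag; for every edge, both endpoints lie together in some bag; and for every vertex, the bags containing it form a connected subtree. Here edge (10,1) lies in no bag, so the decomposition is invalid.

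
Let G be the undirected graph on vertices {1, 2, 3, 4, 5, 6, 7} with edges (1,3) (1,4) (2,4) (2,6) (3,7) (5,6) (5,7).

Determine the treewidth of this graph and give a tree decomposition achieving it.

The largest bag has 3 vertices, giving width 2; this decomposition certifies tw(G) ≤ 2. Since 6–5–7–3–1–4–2–6 is a cycle in G, G is not acyclic. Forests are exactly the graphs of treewidth ≤ 1, so tw(G) ≥ 2. Therefore the treewidth is 2.

Treewidth 2.
One optimal decomposition is:
Bags: B1 = {5, 6, 7}  B2 = {3, 6, 7}  B3 = {1, 3, 6}  B4 = {1, 4, 6}  B5 = {2, 4, 6}
Tree: B1–B2, B2–B3, B3–B4, B4–B5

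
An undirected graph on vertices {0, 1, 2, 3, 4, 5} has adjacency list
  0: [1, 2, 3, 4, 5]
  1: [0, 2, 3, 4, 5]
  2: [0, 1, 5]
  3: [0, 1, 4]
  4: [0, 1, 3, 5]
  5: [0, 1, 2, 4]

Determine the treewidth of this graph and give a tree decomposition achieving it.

Each bag holds 4 vertices, so the decomposition has width 3, which upper-bounds the treewidth. On the other hand G contains the 4-clique {0, 1, 2, 5}. A clique must lie in a single bag of any decomposition, so no decomposition can have width below 3. Combining the bounds, tw(G) = 3.

Treewidth 3.
One optimal decomposition is:
Bags: B1 = {0, 1, 3, 4}  B2 = {0, 1, 4, 5}  B3 = {0, 1, 2, 5}
Tree: B1–B2, B2–B3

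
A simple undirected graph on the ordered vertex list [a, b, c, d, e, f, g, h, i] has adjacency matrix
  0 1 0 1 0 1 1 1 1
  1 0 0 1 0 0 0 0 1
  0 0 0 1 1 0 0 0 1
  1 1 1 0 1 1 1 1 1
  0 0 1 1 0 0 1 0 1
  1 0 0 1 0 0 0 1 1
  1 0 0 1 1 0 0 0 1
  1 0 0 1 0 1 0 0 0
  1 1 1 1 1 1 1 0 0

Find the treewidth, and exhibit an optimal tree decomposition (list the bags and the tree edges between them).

Treewidth 3.
One optimal decomposition is:
Bags: B1 = {a, d, g, i}  B2 = {d, e, g, i}  B3 = {a, d, f, i}  B4 = {c, d, e, i}  B5 = {a, b, d, i}  B6 = {a, d, f, h}
Tree: B1–B2, B1–B3, B2–B4, B1–B5, B3–B6

The largest bag has 4 vertices, giving width 3; this decomposition certifies tw(G) ≤ 3. On the other hand G contains the 4-clique {a, d, f, h}. A clique must lie in a single bag of any decomposition, so no decomposition can have width below 3. Therefore the treewidth is 3.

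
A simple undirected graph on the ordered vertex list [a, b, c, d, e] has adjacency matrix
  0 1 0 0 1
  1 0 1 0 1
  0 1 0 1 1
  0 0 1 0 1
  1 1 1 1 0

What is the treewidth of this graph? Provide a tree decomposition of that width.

Every bag has size at most 3, so the width is 3 − 1 = 2 and tw(G) ≤ 2. On the other hand G contains the 3-clique {c, d, e}. A clique must lie in a single bag of any decomposition, so no decomposition can have width below 2. Combining the bounds, tw(G) = 2.

Treewidth 2.
One optimal decomposition is:
Bags: B1 = {b, c, e}  B2 = {a, b, e}  B3 = {c, d, e}
Tree: B1–B2, B1–B3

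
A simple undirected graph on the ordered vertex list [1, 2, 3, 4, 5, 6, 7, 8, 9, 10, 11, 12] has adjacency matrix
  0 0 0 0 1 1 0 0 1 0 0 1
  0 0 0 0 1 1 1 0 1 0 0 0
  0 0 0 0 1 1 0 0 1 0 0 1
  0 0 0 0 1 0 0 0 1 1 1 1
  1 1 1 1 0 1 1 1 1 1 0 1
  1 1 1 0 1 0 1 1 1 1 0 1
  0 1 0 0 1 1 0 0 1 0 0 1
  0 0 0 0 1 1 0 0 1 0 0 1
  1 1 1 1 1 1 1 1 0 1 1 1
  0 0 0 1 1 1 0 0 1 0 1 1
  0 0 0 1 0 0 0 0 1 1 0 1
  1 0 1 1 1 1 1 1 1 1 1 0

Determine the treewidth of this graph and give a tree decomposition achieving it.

Treewidth 4.
One such decomposition:
Bags: B1 = {5, 6, 7, 9, 12}  B2 = {5, 6, 8, 9, 12}  B3 = {1, 5, 6, 9, 12}  B4 = {5, 6, 9, 10, 12}  B5 = {4, 5, 9, 10, 12}  B6 = {3, 5, 6, 9, 12}  B7 = {4, 9, 10, 11, 12}  B8 = {2, 5, 6, 7, 9}
Tree: B1–B2, B1–B3, B2–B4, B4–B5, B2–B6, B5–B7, B1–B8

Each bag holds 5 vertices, so the decomposition has width 4, which upper-bounds the treewidth. On the other hand G contains the 5-clique {4, 9, 10, 11, 12}. A clique must lie in a single bag of any decomposition, so no decomposition can have width below 4. Hence tw(G) = 4 exactly.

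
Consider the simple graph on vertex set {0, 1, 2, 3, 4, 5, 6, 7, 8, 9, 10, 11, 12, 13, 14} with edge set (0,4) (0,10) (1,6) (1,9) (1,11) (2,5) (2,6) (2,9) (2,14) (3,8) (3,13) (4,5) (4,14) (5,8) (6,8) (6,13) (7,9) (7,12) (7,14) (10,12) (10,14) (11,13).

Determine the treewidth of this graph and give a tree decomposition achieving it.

Treewidth 3.
Bags: B1 = {3, 8, 11, 13}  B2 = {6, 8, 11, 13}  B3 = {1, 6, 8, 11}  B4 = {1, 5, 6, 8}  B5 = {1, 2, 5, 6}  B6 = {1, 2, 5, 9}  B7 = {2, 4, 5, 9}  B8 = {2, 4, 9, 14}  B9 = {4, 7, 9, 14}  B10 = {0, 4, 7, 14}  B11 = {0, 7, 10, 14}  B12 = {0, 7, 10, 12}
Tree: B1–B2, B2–B3, B3–B4, B4–B5, B5–B6, B6–B7, B7–B8, B8–B9, B9–B10, B10–B11, B11–B12

Every bag has size at most 4, so the width is 4 − 1 = 3 and tw(G) ≤ 3. For the lower bound: the 4 vertex sets {3,11,13}, {8}, {6}, {1,2,5,9} are disjoint, each induces a connected subgraph, and every pair is joined by at least one edge of G. Contracting each set to a single vertex therefore yields K_{4} as a minor, and since treewidth is minor-monotone, tw(G) ≥ tw(K_{4}) = 3. The upper and lower bounds meet at 3, so that is the treewidth.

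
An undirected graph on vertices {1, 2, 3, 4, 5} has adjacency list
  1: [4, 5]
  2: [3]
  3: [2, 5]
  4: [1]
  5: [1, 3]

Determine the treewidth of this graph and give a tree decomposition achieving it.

Treewidth 1.
One optimal decomposition is:
Bags: B1 = {1, 4}  B2 = {1, 5}  B3 = {3, 5}  B4 = {2, 3}
Tree: B1–B2, B2–B3, B3–B4

Every bag has size at most 2, so the width is 2 − 1 = 1 and tw(G) ≤ 1. G has an edge, so its treewidth is at least 1. The upper and lower bounds meet at 1, so that is the treewidth.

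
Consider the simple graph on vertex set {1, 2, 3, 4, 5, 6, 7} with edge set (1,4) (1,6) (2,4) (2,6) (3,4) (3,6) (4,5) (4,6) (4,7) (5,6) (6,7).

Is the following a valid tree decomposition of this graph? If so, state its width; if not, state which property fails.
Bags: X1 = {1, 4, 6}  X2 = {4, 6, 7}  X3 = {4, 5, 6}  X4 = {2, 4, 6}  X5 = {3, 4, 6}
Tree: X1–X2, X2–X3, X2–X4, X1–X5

Checking the three conditions: (i) the bags cover all of {1, 2, 3, 4, 5, 6, 7}; (ii) for each edge, some bag contains both endpoints; (iii) the bags containing any fixed vertex form a subtree. All hold, so the decomposition is valid with width 3 − 1 = 2.

Yes; width 2.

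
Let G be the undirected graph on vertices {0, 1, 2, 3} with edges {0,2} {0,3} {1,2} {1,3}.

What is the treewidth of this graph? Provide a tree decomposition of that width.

Treewidth 2.
One such decomposition:
Bags: B1 = {0, 2, 3}  B2 = {1, 2, 3}
Tree: B1–B2

Every bag has size at most 3, so the width is 3 − 1 = 2 and tw(G) ≤ 2. Since 3–0–2–1–3 is a cycle in G, G is not acyclic. Forests are exactly the graphs of treewidth ≤ 1, so tw(G) ≥ 2. Combining the bounds, tw(G) = 2.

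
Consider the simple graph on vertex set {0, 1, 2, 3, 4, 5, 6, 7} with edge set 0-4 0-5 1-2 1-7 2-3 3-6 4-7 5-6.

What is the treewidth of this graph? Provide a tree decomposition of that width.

Each bag holds 3 vertices, so the decomposition has width 2, which upper-bounds the treewidth. The edges 3–6–5–0–4–7–1–2–3 form a cycle, so G is not a tree and its treewidth is at least 2. Therefore the treewidth is 2.

Treewidth 2.
One such decomposition:
Bags: B1 = {3, 5, 6}  B2 = {0, 3, 5}  B3 = {0, 3, 4}  B4 = {3, 4, 7}  B5 = {1, 3, 7}  B6 = {1, 2, 3}
Tree: B1–B2, B2–B3, B3–B4, B4–B5, B5–B6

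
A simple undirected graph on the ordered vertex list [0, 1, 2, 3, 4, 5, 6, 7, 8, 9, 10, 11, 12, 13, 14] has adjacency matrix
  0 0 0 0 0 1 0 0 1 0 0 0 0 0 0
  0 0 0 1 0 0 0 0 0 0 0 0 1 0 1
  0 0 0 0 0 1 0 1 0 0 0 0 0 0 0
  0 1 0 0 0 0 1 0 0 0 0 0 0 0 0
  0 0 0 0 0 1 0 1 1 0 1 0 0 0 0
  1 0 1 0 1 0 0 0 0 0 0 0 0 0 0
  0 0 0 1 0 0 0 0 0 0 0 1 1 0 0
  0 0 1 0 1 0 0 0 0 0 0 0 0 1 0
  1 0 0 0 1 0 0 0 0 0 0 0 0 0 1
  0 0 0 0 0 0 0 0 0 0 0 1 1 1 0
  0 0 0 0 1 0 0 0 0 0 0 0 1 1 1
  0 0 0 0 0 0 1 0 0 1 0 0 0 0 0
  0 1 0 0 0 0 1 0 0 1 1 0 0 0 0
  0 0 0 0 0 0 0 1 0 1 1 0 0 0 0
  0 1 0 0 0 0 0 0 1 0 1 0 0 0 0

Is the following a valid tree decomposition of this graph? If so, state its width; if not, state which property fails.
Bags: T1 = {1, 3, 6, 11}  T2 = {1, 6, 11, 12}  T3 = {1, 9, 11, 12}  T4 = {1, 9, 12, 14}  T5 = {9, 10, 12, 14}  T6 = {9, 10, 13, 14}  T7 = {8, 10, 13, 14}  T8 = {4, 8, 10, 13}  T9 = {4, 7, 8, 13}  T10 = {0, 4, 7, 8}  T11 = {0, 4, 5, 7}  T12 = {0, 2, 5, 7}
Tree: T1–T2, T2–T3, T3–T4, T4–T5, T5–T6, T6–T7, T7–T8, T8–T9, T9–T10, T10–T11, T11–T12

Checking the three conditions: (i) the bags cover all of {0, 1, 2, 3, 4, 5, 6, 7, 8, 9, 10, 11, 12, 13, 14}; (ii) for each edge, some bag contains both endpoints; (iii) the bags containing any fixed vertex form a subtree. All hold, so the decomposition is valid with width 4 − 1 = 3.

Yes; width 3.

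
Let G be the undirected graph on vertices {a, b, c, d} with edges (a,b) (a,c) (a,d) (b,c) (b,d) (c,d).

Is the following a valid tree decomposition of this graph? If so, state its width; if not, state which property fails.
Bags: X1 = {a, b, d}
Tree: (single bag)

No — vertex c appears in no bag.

A tree decomposition must satisfy three properties: every vertex lies in some bag; for every edge, both endpoints lie together in some bag; and for every vertex, the bags containing it form a connected subtree. Here vertex c appears in no bag, so the decomposition is invalid.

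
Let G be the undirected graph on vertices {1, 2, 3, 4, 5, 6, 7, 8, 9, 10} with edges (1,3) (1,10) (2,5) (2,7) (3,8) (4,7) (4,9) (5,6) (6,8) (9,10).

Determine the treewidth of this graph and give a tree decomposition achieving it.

Treewidth 2.
One such decomposition:
Bags: B1 = {4, 9, 10}  B2 = {4, 7, 10}  B3 = {2, 7, 10}  B4 = {2, 5, 10}  B5 = {5, 6, 10}  B6 = {6, 8, 10}  B7 = {3, 8, 10}  B8 = {1, 3, 10}
Tree: B1–B2, B2–B3, B3–B4, B4–B5, B5–B6, B6–B7, B7–B8

Every bag has size at most 3, so the width is 3 − 1 = 2 and tw(G) ≤ 2. The edges 10–9–4–7–2–5–6–8–3–1–10 form a cycle, so G is not a tree and its treewidth is at least 2. Combining the bounds, tw(G) = 2.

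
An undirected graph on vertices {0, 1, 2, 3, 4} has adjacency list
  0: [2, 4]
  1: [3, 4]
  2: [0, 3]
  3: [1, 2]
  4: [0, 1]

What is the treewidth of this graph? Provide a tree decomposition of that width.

The largest bag has 3 vertices, giving width 2; this decomposition certifies tw(G) ≤ 2. For the lower bound, G contains the cycle 1–4–0–2–3–1, so G is not a forest; only forests have treewidth ≤ 1, hence tw(G) ≥ 2. The upper and lower bounds meet at 2, so that is the treewidth.

Treewidth 2.
Bags: B1 = {0, 1, 4}  B2 = {0, 1, 2}  B3 = {1, 2, 3}
Tree: B1–B2, B2–B3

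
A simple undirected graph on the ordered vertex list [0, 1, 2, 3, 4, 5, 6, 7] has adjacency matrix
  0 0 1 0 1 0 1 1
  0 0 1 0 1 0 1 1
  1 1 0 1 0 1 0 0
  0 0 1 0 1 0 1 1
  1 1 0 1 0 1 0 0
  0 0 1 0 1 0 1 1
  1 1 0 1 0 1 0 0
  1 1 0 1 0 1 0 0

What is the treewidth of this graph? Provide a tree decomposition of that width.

Treewidth 4.
One such decomposition:
Bags: B1 = {1, 2, 4, 6, 7}  B2 = {2, 4, 5, 6, 7}  B3 = {0, 2, 4, 6, 7}  B4 = {2, 3, 4, 6, 7}
Tree: B1–B2, B2–B3, B3–B4

Each bag holds 5 vertices, so the decomposition has width 4, which upper-bounds the treewidth. For the lower bound: the 5 vertex sets {1,2}, {5,7}, {0,4}, {6}, {3} are disjoint, each induces a connected subgraph, and every pair is joined by at least one edge of G. Contracting each set to a single vertex therefore yields K_{5} as a minor, and since treewidth is minor-monotone, tw(G) ≥ tw(K_{5}) = 4. Hence tw(G) = 4 exactly.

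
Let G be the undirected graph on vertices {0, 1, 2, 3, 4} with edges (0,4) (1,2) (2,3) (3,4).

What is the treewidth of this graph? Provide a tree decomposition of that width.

The largest bag has 2 vertices, giving width 1; this decomposition certifies tw(G) ≤ 1. G has an edge, so its treewidth is at least 1. The upper and lower bounds meet at 1, so that is the treewidth.

Treewidth 1.
One optimal decomposition is:
Bags: B1 = {0, 4}  B2 = {3, 4}  B3 = {2, 3}  B4 = {1, 2}
Tree: B1–B2, B2–B3, B3–B4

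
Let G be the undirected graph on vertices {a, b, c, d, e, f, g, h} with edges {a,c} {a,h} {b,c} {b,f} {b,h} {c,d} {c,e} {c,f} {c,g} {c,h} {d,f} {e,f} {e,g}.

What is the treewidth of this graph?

2

A width-2 tree decomposition is:
Bags: B1 = {b, c, h}  B2 = {b, c, f}  B3 = {a, c, h}  B4 = {c, e, f}  B5 = {c, e, g}  B6 = {c, d, f}
Tree: B1–B2, B1–B3, B2–B4, B4–B5, B2–B6
The largest bag has 3 vertices, giving width 2; this decomposition certifies tw(G) ≤ 2. For the lower bound, the 3 vertices {c, e, g} are pairwise adjacent, and any tree decomposition puts a clique entirely inside one bag — forcing width ≥ 2. Therefore the treewidth is 2.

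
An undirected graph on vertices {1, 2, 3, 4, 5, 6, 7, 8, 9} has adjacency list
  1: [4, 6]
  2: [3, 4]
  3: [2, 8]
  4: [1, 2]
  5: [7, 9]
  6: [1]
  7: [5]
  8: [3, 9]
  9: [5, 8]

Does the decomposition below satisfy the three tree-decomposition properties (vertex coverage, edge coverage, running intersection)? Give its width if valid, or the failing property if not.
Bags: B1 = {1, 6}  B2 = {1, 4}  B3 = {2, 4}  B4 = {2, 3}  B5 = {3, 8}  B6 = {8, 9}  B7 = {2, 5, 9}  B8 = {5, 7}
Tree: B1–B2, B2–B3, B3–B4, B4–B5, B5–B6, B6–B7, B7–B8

No — bags containing vertex 2 are not connected in the tree.

A tree decomposition must satisfy three properties: every vertex lies in some bag; for every edge, both endpoints lie together in some bag; and for every vertex, the bags containing it form a connected subtree. Here bags containing vertex 2 are not connected in the tree, so the decomposition is invalid.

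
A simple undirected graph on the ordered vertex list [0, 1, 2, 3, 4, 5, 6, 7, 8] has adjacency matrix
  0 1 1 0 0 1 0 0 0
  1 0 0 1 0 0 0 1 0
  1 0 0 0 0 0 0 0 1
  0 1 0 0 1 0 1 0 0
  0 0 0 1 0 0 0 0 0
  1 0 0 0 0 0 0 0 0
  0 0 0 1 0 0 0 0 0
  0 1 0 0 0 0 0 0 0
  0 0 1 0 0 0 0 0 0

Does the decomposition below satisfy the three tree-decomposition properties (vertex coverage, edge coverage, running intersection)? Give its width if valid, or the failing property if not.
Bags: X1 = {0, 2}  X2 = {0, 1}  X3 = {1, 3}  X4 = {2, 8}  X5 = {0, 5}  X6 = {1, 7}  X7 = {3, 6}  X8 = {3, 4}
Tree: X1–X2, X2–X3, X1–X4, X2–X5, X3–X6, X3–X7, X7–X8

Every vertex of G appears in some bag (union = {0, 1, 2, 3, 4, 5, 6, 7, 8}); every edge is covered by a bag; and for each vertex v the set of bags containing v is connected in the bag tree. The decomposition is therefore valid. The largest bag has 2 vertices, so the width is 1.

Yes; width 1.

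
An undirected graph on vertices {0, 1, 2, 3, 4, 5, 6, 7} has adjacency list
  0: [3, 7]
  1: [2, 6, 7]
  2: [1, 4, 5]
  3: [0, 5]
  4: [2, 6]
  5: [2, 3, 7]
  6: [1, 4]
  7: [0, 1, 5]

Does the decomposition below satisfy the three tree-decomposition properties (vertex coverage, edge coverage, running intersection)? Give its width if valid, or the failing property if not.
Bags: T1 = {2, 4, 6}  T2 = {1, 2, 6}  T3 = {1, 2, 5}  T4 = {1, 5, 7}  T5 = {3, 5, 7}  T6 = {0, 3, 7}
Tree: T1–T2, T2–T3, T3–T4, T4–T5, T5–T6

Vertex coverage: the bags together contain {0, 1, 2, 3, 4, 5, 6, 7}, the full vertex set. Edge coverage: each edge of G has both endpoints in at least one bag. Running intersection: for every vertex, the bags containing it form a connected subtree. All three properties hold, so this is a valid tree decomposition of width max|bag| − 1 = 2, and hence tw(G) ≤ 2.

Yes; width 2.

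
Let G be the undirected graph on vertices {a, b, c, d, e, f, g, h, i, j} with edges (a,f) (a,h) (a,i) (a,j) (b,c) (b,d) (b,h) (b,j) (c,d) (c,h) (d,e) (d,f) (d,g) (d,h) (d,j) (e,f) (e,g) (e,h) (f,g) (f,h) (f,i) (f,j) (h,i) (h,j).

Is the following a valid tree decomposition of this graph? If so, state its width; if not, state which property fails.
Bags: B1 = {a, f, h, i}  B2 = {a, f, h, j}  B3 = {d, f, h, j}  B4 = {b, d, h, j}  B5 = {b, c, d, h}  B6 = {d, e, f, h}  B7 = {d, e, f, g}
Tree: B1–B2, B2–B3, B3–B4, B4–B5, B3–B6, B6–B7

Yes; width 3.

Vertex coverage: the bags together contain {a, b, c, d, e, f, g, h, i, j}, the full vertex set. Edge coverage: each edge of G has both endpoints in at least one bag. Running intersection: for every vertex, the bags containing it form a connected subtree. All three properties hold, so this is a valid tree decomposition of width max|bag| − 1 = 3, and hence tw(G) ≤ 3.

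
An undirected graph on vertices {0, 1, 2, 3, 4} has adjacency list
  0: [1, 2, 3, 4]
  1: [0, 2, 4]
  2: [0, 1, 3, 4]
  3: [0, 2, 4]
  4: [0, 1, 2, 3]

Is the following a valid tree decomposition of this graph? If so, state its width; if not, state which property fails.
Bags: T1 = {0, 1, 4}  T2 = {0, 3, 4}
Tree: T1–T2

No — vertex 2 appears in no bag.

A tree decomposition must satisfy three properties: every vertex lies in some bag; for every edge, both endpoints lie together in some bag; and for every vertex, the bags containing it form a connected subtree. Here vertex 2 appears in no bag, so the decomposition is invalid.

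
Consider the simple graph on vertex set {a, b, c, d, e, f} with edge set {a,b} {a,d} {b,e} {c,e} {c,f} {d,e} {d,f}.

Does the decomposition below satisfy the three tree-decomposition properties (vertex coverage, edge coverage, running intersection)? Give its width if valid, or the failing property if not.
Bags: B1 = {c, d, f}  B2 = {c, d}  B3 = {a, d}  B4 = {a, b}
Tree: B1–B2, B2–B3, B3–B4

A tree decomposition must satisfy three properties: every vertex lies in some bag; for every edge, both endpoints lie together in some bag; and for every vertex, the bags containing it form a connected subtree. Here vertex e appears in no bag, so the decomposition is invalid.

No — vertex e appears in no bag.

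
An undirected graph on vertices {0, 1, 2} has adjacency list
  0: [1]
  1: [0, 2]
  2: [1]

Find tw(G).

A width-1 tree decomposition is:
Bags: B1 = {1, 2}  B2 = {0, 1}
Tree: B1–B2
Every bag has size at most 2, so the width is 2 − 1 = 1 and tw(G) ≤ 1. Since G has at least one edge (e.g. 1–2), it is not an edgeless graph, so tw(G) ≥ 1. The upper and lower bounds meet at 1, so that is the treewidth.

1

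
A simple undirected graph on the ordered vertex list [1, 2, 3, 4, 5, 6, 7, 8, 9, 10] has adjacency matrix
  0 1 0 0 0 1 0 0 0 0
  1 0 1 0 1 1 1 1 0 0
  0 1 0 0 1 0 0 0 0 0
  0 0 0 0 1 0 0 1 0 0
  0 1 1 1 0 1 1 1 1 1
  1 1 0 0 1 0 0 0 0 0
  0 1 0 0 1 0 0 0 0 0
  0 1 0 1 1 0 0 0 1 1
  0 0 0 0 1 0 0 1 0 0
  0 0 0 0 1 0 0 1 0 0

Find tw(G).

2

A width-2 tree decomposition is:
Bags: B1 = {2, 5, 8}  B2 = {2, 5, 6}  B3 = {1, 2, 6}  B4 = {5, 8, 9}  B5 = {2, 3, 5}  B6 = {4, 5, 8}  B7 = {2, 5, 7}  B8 = {5, 8, 10}
Tree: B1–B2, B2–B3, B1–B4, B1–B5, B1–B6, B1–B7, B6–B8
Each bag holds 3 vertices, so the decomposition has width 2, which upper-bounds the treewidth. On the other hand G contains the 3-clique {1, 2, 6}. A clique must lie in a single bag of any decomposition, so no decomposition can have width below 2. Combining the bounds, tw(G) = 2.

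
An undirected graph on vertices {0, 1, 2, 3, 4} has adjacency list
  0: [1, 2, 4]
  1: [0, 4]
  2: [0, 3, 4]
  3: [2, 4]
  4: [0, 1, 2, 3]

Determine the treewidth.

2

A width-2 tree decomposition is:
Bags: B1 = {0, 2, 4}  B2 = {0, 1, 4}  B3 = {2, 3, 4}
Tree: B1–B2, B1–B3
The largest bag has 3 vertices, giving width 2; this decomposition certifies tw(G) ≤ 2. On the other hand G contains the 3-clique {0, 1, 4}. A clique must lie in a single bag of any decomposition, so no decomposition can have width below 2. Combining the bounds, tw(G) = 2.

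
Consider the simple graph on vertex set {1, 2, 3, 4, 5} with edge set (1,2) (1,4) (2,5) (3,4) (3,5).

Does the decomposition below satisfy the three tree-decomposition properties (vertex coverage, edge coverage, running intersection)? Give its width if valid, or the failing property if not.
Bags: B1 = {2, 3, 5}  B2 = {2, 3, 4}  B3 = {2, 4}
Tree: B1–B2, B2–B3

A tree decomposition must satisfy three properties: every vertex lies in some bag; for every edge, both endpoints lie together in some bag; and for every vertex, the bags containing it form a connected subtree. Here vertex 1 appears in no bag, so the decomposition is invalid.

No — vertex 1 appears in no bag.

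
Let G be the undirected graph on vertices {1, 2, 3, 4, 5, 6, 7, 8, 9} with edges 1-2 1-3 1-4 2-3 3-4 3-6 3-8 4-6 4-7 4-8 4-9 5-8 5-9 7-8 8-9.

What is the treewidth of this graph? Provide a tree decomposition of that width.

Every bag has size at most 3, so the width is 3 − 1 = 2 and tw(G) ≤ 2. On the other hand G contains the 3-clique {1, 2, 3}. A clique must lie in a single bag of any decomposition, so no decomposition can have width below 2. The upper and lower bounds meet at 2, so that is the treewidth.

Treewidth 2.
Bags: B1 = {4, 7, 8}  B2 = {3, 4, 8}  B3 = {1, 3, 4}  B4 = {4, 8, 9}  B5 = {5, 8, 9}  B6 = {3, 4, 6}  B7 = {1, 2, 3}
Tree: B1–B2, B2–B3, B2–B4, B4–B5, B3–B6, B3–B7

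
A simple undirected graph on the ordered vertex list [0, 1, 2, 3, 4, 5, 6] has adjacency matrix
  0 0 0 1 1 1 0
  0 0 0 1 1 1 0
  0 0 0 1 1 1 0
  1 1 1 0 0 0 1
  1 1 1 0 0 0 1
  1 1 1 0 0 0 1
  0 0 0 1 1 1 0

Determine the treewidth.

A width-3 tree decomposition is:
Bags: B1 = {2, 3, 4, 5}  B2 = {1, 3, 4, 5}  B3 = {0, 3, 4, 5}  B4 = {3, 4, 5, 6}
Tree: B1–B2, B2–B3, B3–B4
Each bag holds 4 vertices, so the decomposition has width 3, which upper-bounds the treewidth. For the lower bound: the 4 vertex sets {2,4}, {1,5}, {3}, {0} are disjoint, each induces a connected subgraph, and every pair is joined by at least one edge of G. Contracting each set to a single vertex therefore yields K_{4} as a minor, and since treewidth is minor-monotone, tw(G) ≥ tw(K_{4}) = 3. Combining the bounds, tw(G) = 3.

3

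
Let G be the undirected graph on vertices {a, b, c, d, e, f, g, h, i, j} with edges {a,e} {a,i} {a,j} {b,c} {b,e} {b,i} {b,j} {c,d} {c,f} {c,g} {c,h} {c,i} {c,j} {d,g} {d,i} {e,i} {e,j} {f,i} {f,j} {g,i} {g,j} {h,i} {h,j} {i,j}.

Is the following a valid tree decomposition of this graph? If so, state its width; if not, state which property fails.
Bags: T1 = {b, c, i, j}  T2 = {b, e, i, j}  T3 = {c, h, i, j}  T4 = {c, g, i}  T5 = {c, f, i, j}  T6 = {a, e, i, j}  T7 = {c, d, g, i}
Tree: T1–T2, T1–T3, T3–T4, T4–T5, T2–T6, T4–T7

No — edge (j,g) lies in no bag.

A tree decomposition must satisfy three properties: every vertex lies in some bag; for every edge, both endpoints lie together in some bag; and for every vertex, the bags containing it form a connected subtree. Here edge (j,g) lies in no bag, so the decomposition is invalid.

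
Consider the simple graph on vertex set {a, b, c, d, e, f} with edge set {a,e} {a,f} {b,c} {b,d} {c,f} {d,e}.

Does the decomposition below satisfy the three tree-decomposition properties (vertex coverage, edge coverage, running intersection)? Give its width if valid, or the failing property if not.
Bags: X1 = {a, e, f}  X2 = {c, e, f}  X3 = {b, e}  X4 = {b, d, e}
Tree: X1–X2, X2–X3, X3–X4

A tree decomposition must satisfy three properties: every vertex lies in some bag; for every edge, both endpoints lie together in some bag; and for every vertex, the bags containing it form a connected subtree. Here edge (c,b) lies in no bag, so the decomposition is invalid.

No — edge (c,b) lies in no bag.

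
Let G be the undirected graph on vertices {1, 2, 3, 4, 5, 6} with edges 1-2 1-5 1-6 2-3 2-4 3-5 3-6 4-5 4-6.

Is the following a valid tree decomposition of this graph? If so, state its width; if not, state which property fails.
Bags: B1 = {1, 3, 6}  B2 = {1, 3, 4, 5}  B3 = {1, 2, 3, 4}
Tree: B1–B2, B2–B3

No — edge (4,6) lies in no bag.

A tree decomposition must satisfy three properties: every vertex lies in some bag; for every edge, both endpoints lie together in some bag; and for every vertex, the bags containing it form a connected subtree. Here edge (4,6) lies in no bag, so the decomposition is invalid.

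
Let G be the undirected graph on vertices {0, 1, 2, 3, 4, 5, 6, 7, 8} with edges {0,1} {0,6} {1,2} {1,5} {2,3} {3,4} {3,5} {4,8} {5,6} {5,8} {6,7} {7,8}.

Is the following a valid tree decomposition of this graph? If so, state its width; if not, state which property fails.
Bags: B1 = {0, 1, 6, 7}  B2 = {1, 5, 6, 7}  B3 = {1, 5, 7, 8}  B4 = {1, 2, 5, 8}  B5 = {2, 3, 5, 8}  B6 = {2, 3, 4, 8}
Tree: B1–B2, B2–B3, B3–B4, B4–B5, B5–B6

Yes; width 3.

Vertex coverage: the bags together contain {0, 1, 2, 3, 4, 5, 6, 7, 8}, the full vertex set. Edge coverage: each edge of G has both endpoints in at least one bag. Running intersection: for every vertex, the bags containing it form a connected subtree. All three properties hold, so this is a valid tree decomposition of width max|bag| − 1 = 3, and hence tw(G) ≤ 3.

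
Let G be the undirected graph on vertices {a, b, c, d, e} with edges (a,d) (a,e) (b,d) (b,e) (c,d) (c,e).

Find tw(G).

A width-2 tree decomposition is:
Bags: B1 = {c, d, e}  B2 = {b, d, e}  B3 = {a, d, e}
Tree: B1–B2, B2–B3
Each bag holds 3 vertices, so the decomposition has width 2, which upper-bounds the treewidth. The edges c–d–b–e–c form a cycle, so G is not a tree and its treewidth is at least 2. The upper and lower bounds meet at 2, so that is the treewidth.

2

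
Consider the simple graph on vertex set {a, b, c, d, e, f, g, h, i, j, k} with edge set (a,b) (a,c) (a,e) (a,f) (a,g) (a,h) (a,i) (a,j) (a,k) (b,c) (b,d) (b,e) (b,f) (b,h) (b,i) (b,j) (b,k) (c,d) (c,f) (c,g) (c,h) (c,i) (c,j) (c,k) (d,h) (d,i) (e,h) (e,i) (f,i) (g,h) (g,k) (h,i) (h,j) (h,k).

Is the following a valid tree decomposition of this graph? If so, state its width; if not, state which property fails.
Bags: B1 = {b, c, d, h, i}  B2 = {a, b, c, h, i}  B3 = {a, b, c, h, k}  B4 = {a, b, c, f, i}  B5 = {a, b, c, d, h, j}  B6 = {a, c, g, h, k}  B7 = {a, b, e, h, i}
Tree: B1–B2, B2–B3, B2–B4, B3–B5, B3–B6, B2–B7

No — bags containing vertex d are not connected in the tree.

A tree decomposition must satisfy three properties: every vertex lies in some bag; for every edge, both endpoints lie together in some bag; and for every vertex, the bags containing it form a connected subtree. Here bags containing vertex d are not connected in the tree, so the decomposition is invalid.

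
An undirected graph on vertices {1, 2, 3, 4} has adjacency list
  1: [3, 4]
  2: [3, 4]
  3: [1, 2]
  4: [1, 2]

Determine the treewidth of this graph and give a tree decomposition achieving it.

Each bag holds 3 vertices, so the decomposition has width 2, which upper-bounds the treewidth. The edges 1–4–2–3–1 form a cycle, so G is not a tree and its treewidth is at least 2. Hence tw(G) = 2 exactly.

Treewidth 2.
Bags: B1 = {1, 2, 4}  B2 = {1, 2, 3}
Tree: B1–B2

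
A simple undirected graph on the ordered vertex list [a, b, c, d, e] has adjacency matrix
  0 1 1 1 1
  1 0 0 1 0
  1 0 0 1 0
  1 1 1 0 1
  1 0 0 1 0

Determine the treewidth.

2

A width-2 tree decomposition is:
Bags: B1 = {a, c, d}  B2 = {a, d, e}  B3 = {a, b, d}
Tree: B1–B2, B2–B3
Each bag holds 3 vertices, so the decomposition has width 2, which upper-bounds the treewidth. Conversely, {a, d, e} is a clique of size 3, and the vertices of any clique must share a bag in every tree decomposition; so some bag has ≥ 3 vertices and tw(G) ≥ 2. Hence tw(G) = 2 exactly.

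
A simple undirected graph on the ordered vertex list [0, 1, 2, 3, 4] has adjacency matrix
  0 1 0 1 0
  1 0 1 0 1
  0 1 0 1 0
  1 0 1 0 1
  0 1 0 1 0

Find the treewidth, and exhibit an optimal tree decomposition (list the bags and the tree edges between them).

Treewidth 2.
Bags: B1 = {0, 1, 3}  B2 = {1, 3, 4}  B3 = {1, 2, 3}
Tree: B1–B2, B2–B3

Every bag has size at most 3, so the width is 3 − 1 = 2 and tw(G) ≤ 2. Since 3–0–1–4–3 is a cycle in G, G is not acyclic. Forests are exactly the graphs of treewidth ≤ 1, so tw(G) ≥ 2. The upper and lower bounds meet at 2, so that is the treewidth.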